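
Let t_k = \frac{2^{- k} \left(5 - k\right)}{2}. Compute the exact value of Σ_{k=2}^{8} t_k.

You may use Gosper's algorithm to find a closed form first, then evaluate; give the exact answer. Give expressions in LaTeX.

The ratio is (k - 4)/(2*(k - 5)).
Gosper form: A/B · C(k+1)/C(k) with A=1/2, B=1, C=k - 5.
Need (1/2)·f(k+1) − (1)·f(k) = k - 5.
d = 1 from the (0,0,1) case.
Coefficient equations give f(k) = -2*(k - 4).
Then R = B(k−1)f/C = -2*(k - 4)/(k - 5), so s_k = R(k)·t_k = (k - 4)/2**k.
s_(k+1) − s_k = (5 - k)/(2*2**k) = t_k.
Sum = s_(9) − s_(2); s_(9) = 5/512, s_(2) = -1/2 ⇒ 261/512.

Σ = 261/512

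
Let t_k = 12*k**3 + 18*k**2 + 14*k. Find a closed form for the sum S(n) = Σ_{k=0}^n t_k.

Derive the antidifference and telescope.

r(k) = (6*k**3 + 27*k**2 + 43*k + 22)/(k*(6*k**2 + 9*k + 7)) after simplifying.
Take A(k)=1, B(k)=1, C(k)=k**3 + 3*k**2/2 + 7*k/6.
Set up (1)·f(k+1) − (1)·f(k) − (k**3 + 3*k**2/2 + 7*k/6) = 0.
d = 4 from the (0,0,3) case.
Solve for f: f(k) = k*(k - 1)*(3*k**2 + 3*k + 4)/12 (degree 4 ≤ 4).
Then R = B(k−1)f/C = (k - 1)*(3*k**2 + 3*k + 4)/(2*(6*k**2 + 9*k + 7)), so s_k = R(k)·t_k = k*(3*k**3 + k - 4).
Δs = 2*k*(6*k**2 + 9*k + 7), as required.
s_(n+1) = n*(3*n**3 + 12*n**2 + 19*n + 10) and s_(0) = 0, so S(n) = n*(3*n**3 + 12*n**2 + 19*n + 10).

S(n) = n*(3*n**3 + 12*n**2 + 19*n + 10)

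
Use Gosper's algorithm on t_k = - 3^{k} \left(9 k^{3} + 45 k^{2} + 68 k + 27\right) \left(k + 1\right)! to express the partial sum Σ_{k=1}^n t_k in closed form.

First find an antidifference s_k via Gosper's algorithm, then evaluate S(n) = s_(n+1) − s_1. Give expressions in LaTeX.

Compute t_(k+1)/t_k: get 3*(9*k**4 + 90*k**3 + 329*k**2 + 519*k + 298)/(9*k**3 + 45*k**2 + 68*k + 27).
Factor: A=3*k + 6; B=1; C=k**3 + 5*k**2 + 68*k/9 + 3.
f must satisfy (3*k + 6)·f(k+1) − (1)·f(k) = k**3 + 5*k**2 + 68*k/9 + 3.
From deg A=1, deg B=0, deg C=3: d=2.
Solve for f: f(k) = (3*k**2 + 4*k - 3)/9 (degree 2 ≤ 2).
R(k) = B(k−1)·f(k)/C(k) = (3*k**2 + 4*k - 3)/(9*k**3 + 45*k**2 + 68*k + 27); s_k = R·t_k = -3**k*(3*k**2 + 4*k - 3)*factorial(k + 1).
Check: Δs_k = -3**k*(9*k**3 + 45*k**2 + 68*k + 27)*factorial(k + 1). ✓
s_(n+1) = -3**(n + 1)*(3*n**2 + 10*n + 4)*factorial(n + 2) and s_(1) = -24, so S(n) = -9*3**n*n**4*factorial(n) - 57*3**n*n**3*factorial(n) - 120*3**n*n**2*factorial(n) - 96*3**n*n*factorial(n) - 24*3**n*factorial(n) + 24.

S(n) = - 9 \cdot 3^{n} n^{4} n! - 57 \cdot 3^{n} n^{3} n! - 120 \cdot 3^{n} n^{2} n! - 96 \cdot 3^{n} n n! - 24 \cdot 3^{n} n! + 24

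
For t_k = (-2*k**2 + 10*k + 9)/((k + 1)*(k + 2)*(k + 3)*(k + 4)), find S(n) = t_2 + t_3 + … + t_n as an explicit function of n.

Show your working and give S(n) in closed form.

S(n) = (-n**3 + 111*n**2 + 94*n - 204)/(60*(n**3 + 9*n**2 + 26*n + 24))

Compute t_(k+1)/t_k: get (2*k**3 - 4*k**2 - 23*k - 17)/(2*k**3 - 59*k - 45).
Take A(k)=k + 1, B(k)=k + 5, C(k)=k**2 - 5*k - 9/2.
Need (k + 1)·f(k+1) − (k + 4)·f(k) = k**2 - 5*k - 9/2.
Degrees (1,1,2) ⇒ d ≤ 3.
Coefficient equations give f(k) = -k*(k**2 + 10*k + 7)/4.
So s_k = (B(k−1)f/C)·t_k = (-k*(k + 4)*(k**2 + 10*k + 7)/(2*(2*k**2 - 10*k - 9)))·t_k = k*(k**2 + 10*k + 7)/(2*(k + 1)*(k + 2)*(k + 3)).
s_(k+1) − s_k = (-2*k**2 + 10*k + 9)/(k**4 + 10*k**3 + 35*k**2 + 50*k + 24) = t_k.
s_(n+1) = (n**3 + 13*n**2 + 30*n + 18)/(2*(n**3 + 9*n**2 + 26*n + 24)) and s_(2) = 31/60, so S(n) = (-n**3 + 111*n**2 + 94*n - 204)/(60*(n**3 + 9*n**2 + 26*n + 24)).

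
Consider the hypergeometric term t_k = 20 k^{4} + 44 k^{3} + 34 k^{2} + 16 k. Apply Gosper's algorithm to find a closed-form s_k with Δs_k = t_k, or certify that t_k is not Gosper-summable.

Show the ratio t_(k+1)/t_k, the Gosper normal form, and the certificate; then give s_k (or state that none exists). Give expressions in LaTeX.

s_k = k \left(4 k^{4} + k^{3} - 4 k^{2} + 2 k - 3\right)

Step 1: r(k) = (10*k**4 + 62*k**3 + 143*k**2 + 148*k + 57)/(k*(10*k**3 + 22*k**2 + 17*k + 8)).
Take A(k)=1, B(k)=1, C(k)=k**4 + 11*k**3/5 + 17*k**2/10 + 4*k/5.
Set up (1)·f(k+1) − (1)·f(k) − (k**4 + 11*k**3/5 + 17*k**2/10 + 4*k/5) = 0.
d = 5 from the (0,0,4) case.
Coefficient equations give f(k) = k*(k - 1)*(4*k**3 + 5*k**2 + k + 3)/20.
Certificate R = B(k−1)f/C = (k - 1)*(4*k**3 + 5*k**2 + k + 3)/(2*(10*k**3 + 22*k**2 + 17*k + 8)) gives s_k = k*(4*k**4 + k**3 - 4*k**2 + 2*k - 3).
Check: Δs_k = 2*k*(10*k**3 + 22*k**2 + 17*k + 8). ✓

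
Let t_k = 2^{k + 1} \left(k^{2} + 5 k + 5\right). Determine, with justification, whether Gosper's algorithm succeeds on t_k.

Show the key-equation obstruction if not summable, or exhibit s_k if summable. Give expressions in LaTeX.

Yes. s_k = 2^{k + 1} \left(k^{2} + k + 1\right).

Compute t_(k+1)/t_k: get 2*(k**2 + 7*k + 11)/(k**2 + 5*k + 5).
So A=2 and B=1, with C=k**2 + 5*k + 5.
Solve (2)·f(k+1) − (1)·f(k) = k**2 + 5*k + 5.
d = 2 from the (0,0,2) case.
Coefficient equations give f(k) = k**2 + k + 1.
Get s_k = R·t_k = 2**(k + 1)*(k**2 + k + 1) with R(k) = B(k−1)f(k)/C(k) = (k**2 + k + 1)/(k**2 + 5*k + 5).
s_(k+1) − s_k = 2**(k + 1)*(k**2 + 5*k + 5) = t_k.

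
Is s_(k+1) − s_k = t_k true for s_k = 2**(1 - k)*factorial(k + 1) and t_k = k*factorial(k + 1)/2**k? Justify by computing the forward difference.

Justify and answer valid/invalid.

s_(k+1) = factorial(k + 2)/2**k
s_(k+1) − s_k = k*factorial(k + 1)/2**k
(s_(k+1) − s_k) − t_k = 0

Valid — Δs_k = t_k.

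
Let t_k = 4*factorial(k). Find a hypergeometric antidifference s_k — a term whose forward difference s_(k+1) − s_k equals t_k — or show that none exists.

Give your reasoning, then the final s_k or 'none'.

r(k) = k + 1 after simplifying.
Factor: A=k + 1; B=1; C=1.
Need (k + 1)·f(k+1) − (1)·f(k) = 1.
deg f ≤ -1 (via 1,0,0).
deg f ≤ -1 is impossible — no certificate.

not Gosper-summable; s_k does not exist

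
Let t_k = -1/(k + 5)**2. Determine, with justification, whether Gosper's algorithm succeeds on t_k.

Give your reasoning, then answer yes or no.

r(k) = (k + 5)**2/(k + 6)**2 after simplifying.
A = k**2 + 10*k + 25, B = k**2 + 12*k + 36, C = 1.
f must satisfy (k**2 + 10*k + 25)·f(k+1) − (k**2 + 10*k + 25)·f(k) = 1.
d = 0 from the (2,2,0) case.
Write f(k) = c0. Then LHS − RHS = -1, requiring -1 = 0: contradictory. No certificate.

No — key equation has no polynomial f.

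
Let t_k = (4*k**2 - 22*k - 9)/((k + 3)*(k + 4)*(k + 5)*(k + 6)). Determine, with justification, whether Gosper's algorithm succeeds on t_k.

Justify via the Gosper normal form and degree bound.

Yes. s_k = k*(k**2 - 48*k + 2)/(15*(k + 3)*(k + 4)*(k + 5)).

Ratio r(k) = (k + 3)*(22*k - 4*(k + 1)**2 + 31)/((k + 7)*(-4*k**2 + 22*k + 9)).
So A=k + 3 and B=k + 7, with C=k**2 - 11*k/2 - 9/4.
f must satisfy (k + 3)·f(k+1) − (k + 6)·f(k) = k**2 - 11*k/2 - 9/4.
Bound: deg f ≤ 3.
Solving with deg f ≤ 3: f(k) = k*(k**2 - 48*k + 2)/60.
Get s_k = R·t_k = k*(k**2 - 48*k + 2)/(15*(k + 3)*(k + 4)*(k + 5)) with R(k) = B(k−1)f(k)/C(k) = k*(k + 6)*(k**2 - 48*k + 2)/(15*(4*k**2 - 22*k - 9)).
Verify: (4*k**2 - 22*k - 9)/(k**4 + 18*k**3 + 119*k**2 + 342*k + 360) matches t_k.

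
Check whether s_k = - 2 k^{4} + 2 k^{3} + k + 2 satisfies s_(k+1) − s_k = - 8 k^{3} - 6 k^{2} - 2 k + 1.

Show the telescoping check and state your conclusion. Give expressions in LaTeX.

valid; difference matches t_k

s_(k+1) = k - 2*(k + 1)**4 + 2*(k + 1)**3 + 3
s_(k+1) − s_k = -8*k**3 - 6*k**2 - 2*k + 1
(s_(k+1) − s_k) − t_k = 0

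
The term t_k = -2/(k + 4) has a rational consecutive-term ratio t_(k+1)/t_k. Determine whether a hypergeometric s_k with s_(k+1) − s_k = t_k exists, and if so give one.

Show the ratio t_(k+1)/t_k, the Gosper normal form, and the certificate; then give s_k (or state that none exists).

none — t_k is not Gosper-summable

t_(k+1)/t_k = (k + 4)/(k + 5).
Normal form (A,B,C) = (k + 4, k + 5, 1).
Key eq: (k + 4)·f(k+1) = (k + 4)·f(k) + (1).
deg f ≤ 0 (via 1,1,0).
f = c0 ⇒ A·f(k+1) − B(k−1)·f(k) − C = -1. The system {-1 = 0} is inconsistent; no antidifference.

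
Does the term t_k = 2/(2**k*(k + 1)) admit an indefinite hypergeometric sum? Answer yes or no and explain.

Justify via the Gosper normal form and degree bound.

No — key equation has no polynomial f.

Compute t_(k+1)/t_k: get (k + 1)/(2*(k + 2)).
Take A(k)=k/2 + 1/2, B(k)=k + 2, C(k)=1.
Set up (k/2 + 1/2)·f(k+1) − (k + 1)·f(k) − (1) = 0.
From deg A=1, deg B=1, deg C=0: d=-1.
deg f ≤ -1 is impossible — no certificate.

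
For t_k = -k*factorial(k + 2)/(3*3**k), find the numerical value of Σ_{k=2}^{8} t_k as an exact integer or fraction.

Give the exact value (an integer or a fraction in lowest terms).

Compute t_(k+1)/t_k: get (k + 1)*(k + 3)/(3*k).
Normal form (A,B,C) = (k/3 + 1, 1, k).
f must satisfy (k/3 + 1)·f(k+1) − (1)·f(k) = k.
From deg A=1, deg B=0, deg C=1: d=0.
Match coefficients ⇒ f(k) = 3.
Then R = B(k−1)f/C = 3/k, so s_k = R(k)·t_k = -factorial(k + 2)/3**k.
Δs = -k*factorial(k + 2)/(3*3**k), as required.
Telescoping: Σ = s_(9) − s_(2) = -492800/243 − (-8/3) = -492152/243.

Σ = -492152/243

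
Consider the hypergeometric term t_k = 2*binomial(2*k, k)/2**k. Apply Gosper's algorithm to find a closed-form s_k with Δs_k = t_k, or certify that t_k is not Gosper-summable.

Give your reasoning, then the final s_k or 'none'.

no hypergeometric antidifference exists

r(k) = (2*k + 1)/(k + 1) after simplifying.
Normal form (A,B,C) = (2*k + 1, k + 1, 1).
Set up (2*k + 1)·f(k+1) − (k)·f(k) − (1) = 0.
d = -1 from the (1,1,0) case.
Bound -1 < 0, so the key equation has no polynomial solution.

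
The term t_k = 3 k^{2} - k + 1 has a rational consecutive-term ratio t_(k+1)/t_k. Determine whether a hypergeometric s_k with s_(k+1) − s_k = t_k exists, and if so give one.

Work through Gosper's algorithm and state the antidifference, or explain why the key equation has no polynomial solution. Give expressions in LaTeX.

r(k) = (-k + 3*(k + 1)**2)/(3*k**2 - k + 1) after simplifying.
Factor: A=1; B=1; C=k**2 - k/3 + 1/3.
Solve (1)·f(k+1) − (1)·f(k) = k**2 - k/3 + 1/3.
Bound: deg f ≤ 3.
Coefficient equations give f(k) = k*(k**2 - 2*k + 2)/3.
So s_k = (B(k−1)f/C)·t_k = (k*(k**2 - 2*k + 2)/(3*k**2 - k + 1))·t_k = k*(k**2 - 2*k + 2).
Verify: 3*k**2 - k + 1 matches t_k.

s_k = k \left(k^{2} - 2 k + 2\right)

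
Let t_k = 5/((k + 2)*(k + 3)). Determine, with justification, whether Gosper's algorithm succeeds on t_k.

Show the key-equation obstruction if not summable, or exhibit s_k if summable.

Yes. s_k = 5*k/(2*(k + 2)).

Step 1: r(k) = (k + 2)/(k + 4).
So A=k + 2 and B=k + 4, with C=1.
Need (k + 2)·f(k+1) − (k + 3)·f(k) = 1.
deg f ≤ 1 (via 1,1,0).
Coefficient equations give f(k) = k/2.
Get s_k = R·t_k = 5*k/(2*(k + 2)) with R(k) = B(k−1)f(k)/C(k) = k*(k + 3)/2.
Verify: 5/(k**2 + 5*k + 6) matches t_k.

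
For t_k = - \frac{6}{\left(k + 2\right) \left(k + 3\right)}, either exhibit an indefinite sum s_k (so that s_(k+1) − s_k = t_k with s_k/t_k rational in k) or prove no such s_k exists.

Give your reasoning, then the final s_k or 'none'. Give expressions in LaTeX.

Compute t_(k+1)/t_k: get (k + 2)/(k + 4).
Gosper form: A/B · C(k+1)/C(k) with A=k + 2, B=k + 4, C=1.
Solve (k + 2)·f(k+1) − (k + 3)·f(k) = 1.
d = 1 from the (1,1,0) case.
Coefficient equations give f(k) = k/2.
R(k) = B(k−1)·f(k)/C(k) = k*(k + 3)/2; s_k = R·t_k = -3*k/(k + 2).
s_(k+1) − s_k = -6/(k**2 + 5*k + 6) = t_k.

s_k = - \frac{3 k}{k + 2}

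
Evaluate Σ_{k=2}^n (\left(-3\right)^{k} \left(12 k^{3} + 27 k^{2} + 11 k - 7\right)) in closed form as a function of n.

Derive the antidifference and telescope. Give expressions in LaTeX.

Step 1: r(k) = 3*(-12*k**3 - 63*k**2 - 101*k - 43)/(12*k**3 + 27*k**2 + 11*k - 7).
Gosper form: A/B · C(k+1)/C(k) with A=-3, B=1, C=k**3 + 9*k**2/4 + 11*k/12 - 7/12.
Set up (-3)·f(k+1) − (1)·f(k) − (k**3 + 9*k**2/4 + 11*k/12 - 7/12) = 0.
deg f ≤ 3 (via 0,0,3).
Match coefficients ⇒ f(k) = -(k + 1)*(3*k**2 - 3*k - 1)/12.
So s_k = (B(k−1)f/C)·t_k = (-(k + 1)*(3*k**2 - 3*k - 1)/(12*k**3 + 27*k**2 + 11*k - 7))·t_k = (-3)**k*(-3*k**3 + 4*k + 1).
Verify: (-3)**k*(12*k**3 + 27*k**2 + 11*k - 7) matches t_k.
Telescope: S(n) = s_(n+1) − s_(2) = (-3)**(n + 1)*(-3*n**3 - 9*n**2 - 5*n + 2) − (-135) = 9*(-3)**n*n**3 + 27*(-3)**n*n**2 + 15*(-3)**n*n - 6*(-3)**n + 135.

S(n) = 9 \left(-3\right)^{n} n^{3} + 27 \left(-3\right)^{n} n^{2} + 15 \left(-3\right)^{n} n - 6 \left(-3\right)^{n} + 135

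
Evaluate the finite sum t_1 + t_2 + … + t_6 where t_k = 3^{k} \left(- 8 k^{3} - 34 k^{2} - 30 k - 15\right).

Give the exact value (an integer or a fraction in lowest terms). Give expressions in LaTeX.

Σ = -2899944

Step 1: r(k) = 3*(8*k**3 + 58*k**2 + 122*k + 87)/(8*k**3 + 34*k**2 + 30*k + 15).
Gosper form: A/B · C(k+1)/C(k) with A=3, B=1, C=k**3 + 17*k**2/4 + 15*k/4 + 15/8.
Key eq: (3)·f(k+1) = (1)·f(k) + (k**3 + 17*k**2/4 + 15*k/4 + 15/8).
From deg A=0, deg B=0, deg C=3: d=3.
Match coefficients ⇒ f(k) = (4*k**3 - k**2 + 3)/8.
Then R = B(k−1)f/C = (4*k**3 - k**2 + 3)/(8*k**3 + 34*k**2 + 30*k + 15), so s_k = R(k)·t_k = 3**k*(-4*k**3 + k**2 - 3).
s_(k+1) − s_k = 3**k*(-8*k**3 - 34*k**2 - 30*k - 15) = t_k.
Telescoping: Σ = s_(7) − s_(1) = -2899962 − (-18) = -2899944.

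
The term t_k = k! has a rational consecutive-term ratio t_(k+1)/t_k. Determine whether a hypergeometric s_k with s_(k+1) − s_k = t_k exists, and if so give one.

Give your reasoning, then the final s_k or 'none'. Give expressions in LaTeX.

not Gosper-summable; s_k does not exist

Ratio r(k) = k + 1.
Factor: A=k + 1; B=1; C=1.
Solve (k + 1)·f(k+1) − (1)·f(k) = 1.
Bound: deg f ≤ -1.
Bound -1 < 0, so the key equation has no polynomial solution.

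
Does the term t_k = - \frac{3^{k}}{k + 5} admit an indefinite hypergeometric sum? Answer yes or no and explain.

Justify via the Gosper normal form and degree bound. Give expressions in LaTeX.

No — negative degree bound, so no certificate f.

Ratio r(k) = 3*(k + 5)/(k + 6).
Gosper form: A/B · C(k+1)/C(k) with A=3*k + 15, B=k + 6, C=1.
Key eq: (3*k + 15)·f(k+1) = (k + 5)·f(k) + (1).
d = -1 from the (1,1,0) case.
Bound -1 < 0, so the key equation has no polynomial solution.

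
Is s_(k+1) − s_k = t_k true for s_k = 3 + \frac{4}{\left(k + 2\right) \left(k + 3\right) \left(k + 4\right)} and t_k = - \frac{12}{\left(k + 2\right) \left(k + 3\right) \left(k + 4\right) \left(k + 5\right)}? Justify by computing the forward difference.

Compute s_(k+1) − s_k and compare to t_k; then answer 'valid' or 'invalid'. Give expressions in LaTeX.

s_(k+1) = 3 + 4/((k + 3)*(k + 4)*(k + 5))
s_(k+1) − s_k = -12/((k + 2)*(k + 3)*(k + 4)*(k + 5))
(s_(k+1) − s_k) − t_k = 0

Valid: the claim telescopes to t_k.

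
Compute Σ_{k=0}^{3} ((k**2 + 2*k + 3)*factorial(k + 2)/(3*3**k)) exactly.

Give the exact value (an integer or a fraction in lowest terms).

Step 1: r(k) = (k + 3)*(2*k + (k + 1)**2 + 5)/(3*(k**2 + 2*k + 3)).
Gosper form: A/B · C(k+1)/C(k) with A=k/3 + 1, B=1, C=k**2 + 2*k + 3.
Set up (k/3 + 1)·f(k+1) − (1)·f(k) − (k**2 + 2*k + 3) = 0.
Bound: deg f ≤ 1.
Solving with deg f ≤ 1: f(k) = 3*(k + 1).
Then R = B(k−1)f/C = 3*(k + 1)/(k**2 + 2*k + 3), so s_k = R(k)·t_k = (k + 1)*factorial(k + 2)/3**k.
s_(k+1) − s_k = (k**2 + 2*k + 3)*factorial(k + 2)/(3*3**k) = t_k.
Evaluate s at k=4 and k=0: 400/9 and 2; difference 382/9.

Σ = 382/9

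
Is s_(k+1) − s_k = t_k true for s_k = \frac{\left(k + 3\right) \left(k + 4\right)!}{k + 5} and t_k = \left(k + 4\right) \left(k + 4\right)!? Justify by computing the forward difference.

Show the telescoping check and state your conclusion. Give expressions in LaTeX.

Invalid: residual - \frac{2 \left(k^{2} + 9 k + 19\right) \left(k + 4\right)!}{\left(k + 5\right) \left(k + 6\right)} ≠ 0.

s_(k+1) = (k + 4)*factorial(k + 5)/(k + 6)
s_(k+1) − s_k = (k**3 + 13*k**2 + 56*k + 82)*factorial(k + 4)/((k + 5)*(k + 6))
(s_(k+1) − s_k) − t_k = -2*(k**2 + 9*k + 19)*factorial(k + 4)/((k + 5)*(k + 6))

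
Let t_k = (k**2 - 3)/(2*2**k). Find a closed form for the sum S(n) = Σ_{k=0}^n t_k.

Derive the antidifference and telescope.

Ratio r(k) = ((k + 1)**2 - 3)/(2*(k**2 - 3)).
Normal form (A,B,C) = (1/2, 1, k**2 - 3).
f must satisfy (1/2)·f(k+1) − (1)·f(k) = k**2 - 3.
From deg A=0, deg B=0, deg C=2: d=2.
Coefficient equations give f(k) = -2*k*(k + 2).
Get s_k = R·t_k = k*(-k - 2)/2**k with R(k) = B(k−1)f(k)/C(k) = -2*k*(k + 2)/(k**2 - 3).
s_(k+1) − s_k = (k**2 - 3)/(2*2**k) = t_k.
Evaluate: s_(n+1) = 2**(-n - 1)*(-n**2 - 4*n - 3); subtract s_(0) = 0 ⇒ S(n) = 2**(-n - 1)*(-n**2 - 4*n - 3).

S(n) = 2**(-n - 1)*(-n**2 - 4*n - 3)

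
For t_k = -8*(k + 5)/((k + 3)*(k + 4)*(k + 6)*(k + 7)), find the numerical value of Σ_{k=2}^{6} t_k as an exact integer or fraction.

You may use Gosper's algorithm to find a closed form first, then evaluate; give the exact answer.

Ratio r(k) = (k + 3)*(k + 6)**2/((k + 5)**2*(k + 8)).
Take A(k)=k + 3, B(k)=k + 8, C(k)=k**2 + 10*k + 25.
Key eq: (k + 3)·f(k+1) = (k + 7)·f(k) + (k**2 + 10*k + 25).
deg f ≤ 4 (via 1,1,2).
Coefficient equations give f(k) = k*(k + 4)*(k + 5)*(k + 9)/36.
Get s_k = R·t_k = 2*k*(-k - 9)/(9*(k**2 + 9*k + 18)) with R(k) = B(k−1)f(k)/C(k) = k*(k + 4)*(k + 7)*(k + 9)/(36*(k + 5)).
Verify: 8*(-k - 5)/(k**4 + 20*k**3 + 145*k**2 + 450*k + 504) matches t_k.
Evaluate s at k=7 and k=2: -112/585 and -11/90; difference -9/130.

Σ = -9/130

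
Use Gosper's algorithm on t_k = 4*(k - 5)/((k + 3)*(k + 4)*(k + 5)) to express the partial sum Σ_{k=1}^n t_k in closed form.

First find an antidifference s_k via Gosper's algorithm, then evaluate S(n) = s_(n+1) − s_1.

t_(k+1)/t_k = (k - 4)*(k + 3)/((k - 5)*(k + 6)).
A = k + 3, B = k + 6, C = k - 5.
Set up (k + 3)·f(k+1) − (k + 5)·f(k) − (k - 5) = 0.
From deg A=1, deg B=1, deg C=1: d=2.
Match coefficients ⇒ f(k) = -k*(k + 19)/12.
So s_k = (B(k−1)f/C)·t_k = (-k*(k + 5)*(k + 19)/(12*(k - 5)))·t_k = k*(-k - 19)/(3*(k + 3)*(k + 4)).
s_(k+1) − s_k = 4*(k - 5)/(k**3 + 12*k**2 + 47*k + 60) = t_k.
s_(n+1) = (-n**2 - 21*n - 20)/(3*(n**2 + 9*n + 20)) and s_(1) = -1/3, so S(n) = -4*n/(n**2 + 9*n + 20).

S(n) = -4*n/(n**2 + 9*n + 20)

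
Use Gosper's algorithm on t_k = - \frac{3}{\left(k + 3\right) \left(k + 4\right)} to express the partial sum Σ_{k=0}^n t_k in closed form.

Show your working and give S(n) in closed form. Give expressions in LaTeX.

S(n) = \frac{- n - 1}{n + 4}

The ratio is (k + 3)/(k + 5).
Factor: A=k + 3; B=k + 5; C=1.
Solve (k + 3)·f(k+1) − (k + 4)·f(k) = 1.
d = 1 from the (1,1,0) case.
A polynomial solution: f(k) = k/3.
Get s_k = R·t_k = -k/(k + 3) with R(k) = B(k−1)f(k)/C(k) = k*(k + 4)/3.
Δs = -3/(k**2 + 7*k + 12), as required.
Σ_(k=0)^n t_k = s_(n+1) − s_(0) = ((-n - 1)/(n + 4)) − (0), i.e. (-n - 1)/(n + 4).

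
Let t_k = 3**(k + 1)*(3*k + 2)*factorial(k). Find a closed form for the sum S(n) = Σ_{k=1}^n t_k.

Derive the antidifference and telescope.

S(n) = 9*3**n*factorial(n + 1) - 9

Step 1: r(k) = 3*(k + 1)*(3*k + 5)/(3*k + 2).
A = 3*k + 3, B = 1, C = k + 2/3.
f must satisfy (3*k + 3)·f(k+1) − (1)·f(k) = k + 2/3.
Bound: deg f ≤ 0.
A polynomial solution: f(k) = 1/3.
So s_k = (B(k−1)f/C)·t_k = (1/(3*k + 2))·t_k = 3**(k + 1)*factorial(k).
Δs = 3**(k + 1)*(3*k + 2)*factorial(k), as required.
Telescope: S(n) = s_(n+1) − s_(1) = 3**(n + 2)*factorial(n + 1) − (9) = 9*3**n*factorial(n + 1) - 9.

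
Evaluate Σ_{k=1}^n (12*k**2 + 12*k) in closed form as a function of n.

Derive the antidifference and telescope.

S(n) = 4*n*(n**2 + 3*n + 2)

t_(k+1)/t_k = (k + 2)/k.
Gosper form: A/B · C(k+1)/C(k) with A=1, B=1, C=k**2 + k.
f must satisfy (1)·f(k+1) − (1)·f(k) = k**2 + k.
Degrees (0,0,2) ⇒ d ≤ 3.
Coefficient equations give f(k) = k*(k - 1)*(k + 1)/3.
R(k) = B(k−1)·f(k)/C(k) = (k - 1)/3; s_k = R·t_k = 4*k*(k**2 - 1).
Δs = 12*k*(k + 1), as required.
Telescope: S(n) = s_(n+1) − s_(1) = 4*n*(n**2 + 3*n + 2) − (0) = 4*n*(n**2 + 3*n + 2).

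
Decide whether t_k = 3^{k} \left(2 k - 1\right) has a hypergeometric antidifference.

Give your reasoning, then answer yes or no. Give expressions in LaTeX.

Ratio r(k) = 3*(2*k + 1)/(2*k - 1).
Normal form (A,B,C) = (3, 1, k - 1/2).
Need (3)·f(k+1) − (1)·f(k) = k - 1/2.
Bound: deg f ≤ 1.
Solving with deg f ≤ 1: f(k) = (k - 2)/2.
Then R = B(k−1)f/C = (k - 2)/(2*k - 1), so s_k = R(k)·t_k = 3**k*(k - 2).
Δs = 3**k*(2*k - 1), as required.

Yes. s_k = 3^{k} \left(k - 2\right).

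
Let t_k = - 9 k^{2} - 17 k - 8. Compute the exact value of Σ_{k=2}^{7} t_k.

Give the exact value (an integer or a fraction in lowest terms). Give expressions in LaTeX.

Σ = -1758

Compute t_(k+1)/t_k: get (9*k**2 + 35*k + 34)/(9*k**2 + 17*k + 8).
Normal form (A,B,C) = (1, 1, k**2 + 17*k/9 + 8/9).
Solve (1)·f(k+1) − (1)·f(k) = k**2 + 17*k/9 + 8/9.
deg f ≤ 3 (via 0,0,2).
Coefficient equations give f(k) = k*(k + 1)*(3*k + 1)/9.
Then R = B(k−1)f/C = k*(3*k + 1)/(9*k + 8), so s_k = R(k)·t_k = k*(-3*k**2 - 4*k - 1).
Verify: -9*k**2 - 17*k - 8 matches t_k.
Sum = s_(8) − s_(2); s_(8) = -1800, s_(2) = -42 ⇒ -1758.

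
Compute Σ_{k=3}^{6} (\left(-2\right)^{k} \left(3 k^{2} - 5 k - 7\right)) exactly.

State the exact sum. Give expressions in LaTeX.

Compute t_(k+1)/t_k: get 2*(-3*k**2 - k + 9)/(3*k**2 - 5*k - 7).
Factor: A=-2; B=1; C=k**2 - 5*k/3 - 7/3.
Set up (-2)·f(k+1) − (1)·f(k) − (k**2 - 5*k/3 - 7/3) = 0.
Degrees (0,0,2) ⇒ d ≤ 2.
Match coefficients ⇒ f(k) = -(k**2 - 3*k - 1)/3.
So s_k = (B(k−1)f/C)·t_k = (-(k**2 - 3*k - 1)/(3*k**2 - 5*k - 7))·t_k = (-2)**k*(-k**2 + 3*k + 1).
s_(k+1) − s_k = (-2)**k*(3*k**2 - 5*k - 7) = t_k.
Sum = s_(7) − s_(3); s_(7) = 3456, s_(3) = -8 ⇒ 3464.

Σ = 3464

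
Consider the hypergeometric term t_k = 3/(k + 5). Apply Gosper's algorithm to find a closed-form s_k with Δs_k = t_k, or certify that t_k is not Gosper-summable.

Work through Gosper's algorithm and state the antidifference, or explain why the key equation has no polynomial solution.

The ratio is (k + 5)/(k + 6).
A = k + 5, B = k + 6, C = 1.
Solve (k + 5)·f(k+1) − (k + 5)·f(k) = 1.
From deg A=1, deg B=1, deg C=0: d=0.
Put f(k) = c0: A·f(k+1) − B(k−1)·f(k) − C = -1; need -1 = 0 — inconsistent ⇒ no f, not summable.

none — t_k is not Gosper-summable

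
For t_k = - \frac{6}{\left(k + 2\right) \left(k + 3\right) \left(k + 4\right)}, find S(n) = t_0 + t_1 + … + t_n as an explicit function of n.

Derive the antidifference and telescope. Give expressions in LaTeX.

S(n) = \frac{- n^{2} - 7 n - 6}{2 \left(n^{2} + 7 n + 12\right)}

Step 1: r(k) = (k + 2)/(k + 5).
So A=k + 2 and B=k + 5, with C=1.
Solve (k + 2)·f(k+1) − (k + 4)·f(k) = 1.
Bound: deg f ≤ 2.
A polynomial solution: f(k) = k*(k + 5)/12.
So s_k = (B(k−1)f/C)·t_k = (k*(k + 4)*(k + 5)/12)·t_k = k*(-k - 5)/(2*(k + 2)*(k + 3)).
Verify: -6/(k**3 + 9*k**2 + 26*k + 24) matches t_k.
s_(n+1) = (-n**2 - 7*n - 6)/(2*(n**2 + 7*n + 12)) and s_(0) = 0, so S(n) = (-n**2 - 7*n - 6)/(2*(n**2 + 7*n + 12)).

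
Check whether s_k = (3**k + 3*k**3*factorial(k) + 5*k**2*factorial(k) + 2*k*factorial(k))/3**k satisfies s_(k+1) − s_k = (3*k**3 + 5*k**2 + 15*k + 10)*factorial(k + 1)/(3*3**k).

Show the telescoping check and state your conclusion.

s_(k+1) = (3*3**k + 3*k**4*factorial(k) + 17*k**3*factorial(k) + 35*k**2*factorial(k) + 31*k*factorial(k) + 10*factorial(k))/(3*3**k)
s_(k+1) − s_k = (3*k**3 + 5*k**2 + 15*k + 10)*factorial(k + 1)/(3*3**k)
(s_(k+1) − s_k) − t_k = 0

Valid: the claim telescopes to t_k.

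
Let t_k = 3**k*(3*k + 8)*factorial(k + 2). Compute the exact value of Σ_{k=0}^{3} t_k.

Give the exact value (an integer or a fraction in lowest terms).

Σ = 58318

Compute t_(k+1)/t_k: get 3*(k + 3)*(3*k + 11)/(3*k + 8).
Gosper form: A/B · C(k+1)/C(k) with A=3*k + 9, B=1, C=k + 8/3.
f must satisfy (3*k + 9)·f(k+1) − (1)·f(k) = k + 8/3.
From deg A=1, deg B=0, deg C=1: d=0.
A polynomial solution: f(k) = 1/3.
Certificate R = B(k−1)f/C = 1/(3*k + 8) gives s_k = 3**k*factorial(k + 2).
Δs = 3**k*(3*k + 8)*factorial(k + 2), as required.
Sum = s_(4) − s_(0); s_(4) = 58320, s_(0) = 2 ⇒ 58318.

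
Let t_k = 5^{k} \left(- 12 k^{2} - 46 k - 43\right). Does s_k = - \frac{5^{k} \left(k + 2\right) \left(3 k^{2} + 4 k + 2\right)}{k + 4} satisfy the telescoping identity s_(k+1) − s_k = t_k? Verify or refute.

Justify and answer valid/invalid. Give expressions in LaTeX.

Invalid: residual \frac{5^{k} \left(24 k^{3} + 182 k^{2} + 446 k + 340\right)}{k^{2} + 9 k + 20} ≠ 0.

s_(k+1) = -5**(k + 1)*(k + 3)*(4*k + 3*(k + 1)**2 + 6)/(k + 5)
s_(k+1) − s_k = 5**k*(-12*k**4 - 130*k**3 - 515*k**2 - 861*k - 520)/(k**2 + 9*k + 20)
(s_(k+1) − s_k) − t_k = 5**k*(24*k**3 + 182*k**2 + 446*k + 340)/(k**2 + 9*k + 20)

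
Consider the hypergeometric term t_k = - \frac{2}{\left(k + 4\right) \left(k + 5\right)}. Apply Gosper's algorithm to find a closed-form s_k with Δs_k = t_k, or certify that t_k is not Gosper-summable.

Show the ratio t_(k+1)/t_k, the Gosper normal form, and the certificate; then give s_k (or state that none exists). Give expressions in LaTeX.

t_(k+1)/t_k = (k + 4)/(k + 6).
Factor: A=k + 4; B=k + 6; C=1.
f must satisfy (k + 4)·f(k+1) − (k + 5)·f(k) = 1.
d = 1 from the (1,1,0) case.
Solving with deg f ≤ 1: f(k) = k/4.
Certificate R = B(k−1)f/C = k*(k + 5)/4 gives s_k = -k/(2*k + 8).
Check: Δs_k = -2/(k**2 + 9*k + 20). ✓

s_k = - \frac{k}{2 k + 8}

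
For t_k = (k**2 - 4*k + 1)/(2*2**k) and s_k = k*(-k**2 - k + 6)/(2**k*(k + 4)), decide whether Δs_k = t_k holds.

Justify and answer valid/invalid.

s_(k+1) = (-k**3 - 4*k**2 + k + 4)/(2*2**k*(k + 5))
s_(k+1) − s_k = (k**4 + 4*k**3 - 17*k**2 - 52*k + 16)/(2*2**k*(k**2 + 9*k + 20))
(s_(k+1) − s_k) − t_k = (-k**3 - 2*k**2 + 19*k - 4)/(2*2**k*(k**2 + 9*k + 20))

Invalid: residual (-k**3 - 2*k**2 + 19*k - 4)/(2*2**k*(k**2 + 9*k + 20)) ≠ 0.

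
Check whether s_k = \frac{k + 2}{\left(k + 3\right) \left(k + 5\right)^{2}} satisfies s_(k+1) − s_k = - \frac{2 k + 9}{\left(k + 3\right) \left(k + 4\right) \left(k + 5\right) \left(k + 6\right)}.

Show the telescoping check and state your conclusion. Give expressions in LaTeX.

Invalid: residual \frac{3 \left(3 k^{2} + 29 k + 69\right)}{k^{6} + 29 k^{5} + 347 k^{4} + 2191 k^{3} + 7692 k^{2} + 14220 k + 10800} ≠ 0.

s_(k+1) = (k + 3)/((k + 4)*(k + 6)**2)
s_(k+1) − s_k = (-(k + 2)*(k + 4)*(k + 6)**2 + (k + 3)**2*(k + 5)**2)/((k + 3)*(k + 4)*(k + 5)**2*(k + 6)**2)
(s_(k+1) − s_k) − t_k = 3*(3*k**2 + 29*k + 69)/(k**6 + 29*k**5 + 347*k**4 + 2191*k**3 + 7692*k**2 + 14220*k + 10800)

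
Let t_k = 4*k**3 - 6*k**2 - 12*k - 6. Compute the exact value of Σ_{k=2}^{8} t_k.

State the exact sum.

Σ = 3500

Step 1: r(k) = (2*k**3 + 3*k**2 - 6*k - 10)/(2*k**3 - 3*k**2 - 6*k - 3).
So A=1 and B=1, with C=k**3 - 3*k**2/2 - 3*k - 3/2.
Set up (1)·f(k+1) − (1)·f(k) − (k**3 - 3*k**2/2 - 3*k - 3/2) = 0.
d = 4 from the (0,0,3) case.
A polynomial solution: f(k) = k*(k**3 - 4*k**2 - 2*k - 1)/4.
So s_k = (B(k−1)f/C)·t_k = (k*(k**3 - 4*k**2 - 2*k - 1)/(2*(2*k**3 - 3*k**2 - 6*k - 3)))·t_k = k*(k**3 - 4*k**2 - 2*k - 1).
Check: Δs_k = 4*k**3 - 6*k**2 - 12*k - 6. ✓
Sum = s_(9) − s_(2); s_(9) = 3474, s_(2) = -26 ⇒ 3500.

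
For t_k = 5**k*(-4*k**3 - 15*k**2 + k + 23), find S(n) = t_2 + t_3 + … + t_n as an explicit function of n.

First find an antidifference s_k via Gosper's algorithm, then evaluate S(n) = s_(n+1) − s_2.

S(n) = -5*5**n*n**3 - 15*5**n*n**2 + 5*5**n*n + 25*5**n - 50

r(k) = 5*(4*k**3 + 27*k**2 + 41*k - 5)/(4*k**3 + 15*k**2 - k - 23) after simplifying.
So A=5 and B=1, with C=k**3 + 15*k**2/4 - k/4 - 23/4.
Solve (5)·f(k+1) − (1)·f(k) = k**3 + 15*k**2/4 - k/4 - 23/4.
Degrees (0,0,3) ⇒ d ≤ 3.
Solve for f: f(k) = (k**3 - 4*k - 2)/4 (degree 3 ≤ 3).
Then R = B(k−1)f/C = (k**3 - 4*k - 2)/(4*k**3 + 15*k**2 - k - 23), so s_k = R(k)·t_k = 5**k*(-k**3 + 4*k + 2).
Verify: 5**k*(-4*k**3 - 15*k**2 + k + 23) matches t_k.
Telescope: S(n) = s_(n+1) − s_(2) = 5**(n + 1)*(-n**3 - 3*n**2 + n + 5) − (50) = -5*5**n*n**3 - 15*5**n*n**2 + 5*5**n*n + 25*5**n - 50.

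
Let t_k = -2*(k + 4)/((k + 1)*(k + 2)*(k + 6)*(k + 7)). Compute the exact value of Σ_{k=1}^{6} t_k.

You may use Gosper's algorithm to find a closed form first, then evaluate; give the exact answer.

Σ = -45/728

The ratio is (k + 1)*(k + 5)*(k + 6)/((k + 3)*(k + 4)*(k + 8)).
Normal form (A,B,C) = (k + 1, k + 8, k**4 + 16*k**3 + 95*k**2 + 248*k + 240).
Set up (k + 1)·f(k+1) − (k + 7)·f(k) − (k**4 + 16*k**3 + 95*k**2 + 248*k + 240) = 0.
From deg A=1, deg B=1, deg C=4: d=6.
A polynomial solution: f(k) = k*(k + 2)*(k + 3)*(k + 4)*(k + 5)*(k + 7)/12.
Get s_k = R·t_k = k*(-k - 7)/(6*(k**2 + 7*k + 6)) with R(k) = B(k−1)f(k)/C(k) = k*(k + 2)*(k + 7)**2/(12*(k + 4)).
Check: Δs_k = 2*(-k - 4)/(k**4 + 16*k**3 + 83*k**2 + 152*k + 84). ✓
Telescoping: Σ = s_(7) − s_(1) = -49/312 − (-2/21) = -45/728.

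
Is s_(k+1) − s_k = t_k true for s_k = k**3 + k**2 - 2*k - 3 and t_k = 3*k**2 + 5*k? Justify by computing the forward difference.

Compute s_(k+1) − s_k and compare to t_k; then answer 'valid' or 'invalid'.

valid; difference matches t_k

s_(k+1) = k**3 + 4*k**2 + 3*k - 3
s_(k+1) − s_k = k*(3*k + 5)
(s_(k+1) − s_k) − t_k = 0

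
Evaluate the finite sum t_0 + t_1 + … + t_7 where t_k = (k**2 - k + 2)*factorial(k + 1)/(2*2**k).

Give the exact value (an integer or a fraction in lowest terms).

Σ = 8507

Compute t_(k+1)/t_k: get (k + 2)*(-k + (k + 1)**2 + 1)/(2*(k**2 - k + 2)).
Gosper form: A/B · C(k+1)/C(k) with A=k/2 + 1, B=1, C=k**2 - k + 2.
Set up (k/2 + 1)·f(k+1) − (1)·f(k) − (k**2 - k + 2) = 0.
Bound: deg f ≤ 1.
A polynomial solution: f(k) = 2*(k - 2).
R(k) = B(k−1)·f(k)/C(k) = 2*(k - 2)/(k**2 - k + 2); s_k = R·t_k = (k - 2)*factorial(k + 1)/2**k.
Verify: (k**2 - k + 2)*factorial(k + 1)/(2*2**k) matches t_k.
Σ_(k=0)^(7) t_k = s_(8) − s_(0) = 8505 − (-2) = 8507.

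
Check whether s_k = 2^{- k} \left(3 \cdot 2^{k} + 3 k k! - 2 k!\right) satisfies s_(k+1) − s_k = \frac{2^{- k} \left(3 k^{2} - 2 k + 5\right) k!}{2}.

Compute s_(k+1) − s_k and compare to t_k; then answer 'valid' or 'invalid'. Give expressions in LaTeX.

s_(k+1) = (6*2**k + 3*k**2*factorial(k) + 4*k*factorial(k) + factorial(k))/(2*2**k)
s_(k+1) − s_k = (3*k**2 - 2*k + 5)*factorial(k)/(2*2**k)
(s_(k+1) − s_k) − t_k = 0

valid; difference matches t_k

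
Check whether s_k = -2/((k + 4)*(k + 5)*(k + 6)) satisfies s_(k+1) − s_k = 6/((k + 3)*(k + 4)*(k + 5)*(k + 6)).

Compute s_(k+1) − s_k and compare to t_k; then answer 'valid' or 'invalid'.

s_(k+1) = -2/((k + 5)*(k + 6)*(k + 7))
s_(k+1) − s_k = 6/((k + 4)*(k + 5)*(k + 6)*(k + 7))
(s_(k+1) − s_k) − t_k = -24/((k + 3)*(k + 4)*(k + 5)*(k + 6)*(k + 7))

Invalid: residual -24/(k**5 + 25*k**4 + 245*k**3 + 1175*k**2 + 2754*k + 2520) ≠ 0.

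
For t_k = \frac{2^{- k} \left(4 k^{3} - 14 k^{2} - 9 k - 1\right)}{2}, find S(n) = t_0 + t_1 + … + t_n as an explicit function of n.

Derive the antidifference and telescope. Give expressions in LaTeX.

Compute t_(k+1)/t_k: get (4*k**3 - 2*k**2 - 25*k - 20)/(2*(4*k**3 - 14*k**2 - 9*k - 1)).
Factor: A=1/2; B=1; C=k**3 - 7*k**2/2 - 9*k/4 - 1/4.
Key eq: (1/2)·f(k+1) = (1)·f(k) + (k**3 - 7*k**2/2 - 9*k/4 - 1/4).
Bound: deg f ≤ 3.
A polynomial solution: f(k) = -k*(4*k**2 - 2*k - 1)/2.
Certificate R = B(k−1)f/C = -2*k*(4*k**2 - 2*k - 1)/(4*k**3 - 14*k**2 - 9*k - 1) gives s_k = k*(-4*k**2 + 2*k + 1)/2**k.
Verify: (4*k**3 - 14*k**2 - 9*k - 1)/(2*2**k) matches t_k.
Σ_(k=0)^n t_k = s_(n+1) − s_(0) = (2**(-n - 1)*(-4*n**3 - 10*n**2 - 7*n - 1)) − (0), i.e. 2**(-n - 1)*(-4*n**3 - 10*n**2 - 7*n - 1).

S(n) = 2^{- n - 1} \left(- 4 n^{3} - 10 n^{2} - 7 n - 1\right)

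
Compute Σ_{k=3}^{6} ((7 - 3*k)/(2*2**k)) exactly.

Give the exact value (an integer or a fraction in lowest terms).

Σ = -63/128

r(k) = (3*k - 4)/(2*(3*k - 7)) after simplifying.
So A=1/2 and B=1, with C=k - 7/3.
Key eq: (1/2)·f(k+1) = (1)·f(k) + (k - 7/3).
From deg A=0, deg B=0, deg C=1: d=1.
Solving with deg f ≤ 1: f(k) = -2*(3*k - 4)/3.
So s_k = (B(k−1)f/C)·t_k = (-2*(3*k - 4)/(3*k - 7))·t_k = (3*k - 4)/2**k.
Check: Δs_k = (7 - 3*k)/(2*2**k). ✓
Evaluate s at k=7 and k=3: 17/128 and 5/8; difference -63/128.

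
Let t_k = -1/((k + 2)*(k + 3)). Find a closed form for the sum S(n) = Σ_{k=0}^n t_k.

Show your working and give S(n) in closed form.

S(n) = (-n - 1)/(2*(n + 3))

Ratio r(k) = (k + 2)/(k + 4).
So A=k + 2 and B=k + 4, with C=1.
Solve (k + 2)·f(k+1) − (k + 3)·f(k) = 1.
Degrees (1,1,0) ⇒ d ≤ 1.
A polynomial solution: f(k) = k/2.
Then R = B(k−1)f/C = k*(k + 3)/2, so s_k = R(k)·t_k = -k/(2*k + 4).
Check: Δs_k = -1/(k**2 + 5*k + 6). ✓
Σ_(k=0)^n t_k = s_(n+1) − s_(0) = ((-n - 1)/(2*(n + 3))) − (0), i.e. (-n - 1)/(2*(n + 3)).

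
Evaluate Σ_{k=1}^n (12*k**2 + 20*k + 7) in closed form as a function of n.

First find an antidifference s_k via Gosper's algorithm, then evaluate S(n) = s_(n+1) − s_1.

S(n) = n*(4*n**2 + 16*n + 19)

Step 1: r(k) = (12*k**2 + 44*k + 39)/(12*k**2 + 20*k + 7).
Take A(k)=1, B(k)=1, C(k)=k**2 + 5*k/3 + 7/12.
f must satisfy (1)·f(k+1) − (1)·f(k) = k**2 + 5*k/3 + 7/12.
d = 3 from the (0,0,2) case.
Solving with deg f ≤ 3: f(k) = k*(4*k**2 + 4*k - 1)/12.
Certificate R = B(k−1)f/C = k*(4*k**2 + 4*k - 1)/((2*k + 1)*(6*k + 7)) gives s_k = k*(4*k**2 + 4*k - 1).
Δs = 12*k**2 + 20*k + 7, as required.
Σ_(k=1)^n t_k = s_(n+1) − s_(1) = (4*n**3 + 16*n**2 + 19*n + 7) − (7), i.e. n*(4*n**2 + 16*n + 19).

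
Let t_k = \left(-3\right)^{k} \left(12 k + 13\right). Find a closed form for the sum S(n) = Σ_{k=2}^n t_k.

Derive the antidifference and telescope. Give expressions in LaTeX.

Step 1: r(k) = 3*(-12*k - 25)/(12*k + 13).
So A=-3 and B=1, with C=k + 13/12.
Need (-3)·f(k+1) − (1)·f(k) = k + 13/12.
deg f ≤ 1 (via 0,0,1).
A polynomial solution: f(k) = -(3*k + 1)/12.
Certificate R = B(k−1)f/C = -(3*k + 1)/(12*k + 13) gives s_k = (-3)**k*(-3*k - 1).
Verify: (-3)**k*(12*k + 13) matches t_k.
Telescope: S(n) = s_(n+1) − s_(2) = 3*(-3)**n*(3*n + 4) − (-63) = 9*(-3)**n*n + 12*(-3)**n + 63.

S(n) = 9 \left(-3\right)^{n} n + 12 \left(-3\right)^{n} + 63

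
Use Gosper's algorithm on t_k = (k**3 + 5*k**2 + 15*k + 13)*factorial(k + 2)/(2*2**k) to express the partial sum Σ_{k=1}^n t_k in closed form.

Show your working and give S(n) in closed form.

Step 1: r(k) = (k**4 + 11*k**3 + 52*k**2 + 118*k + 102)/(2*(k**3 + 5*k**2 + 15*k + 13)).
A = k/2 + 3/2, B = 1, C = k**3 + 5*k**2 + 15*k + 13.
Set up (k/2 + 3/2)·f(k+1) − (1)·f(k) − (k**3 + 5*k**2 + 15*k + 13) = 0.
Bound: deg f ≤ 2.
Coefficient equations give f(k) = 2*(k**2 + 2*k + 4).
Then R = B(k−1)f/C = 2*(k**2 + 2*k + 4)/(k**3 + 5*k**2 + 15*k + 13), so s_k = R(k)·t_k = (k**2 + 2*k + 4)*factorial(k + 2)/2**k.
Δs = (k**3 + 5*k**2 + 15*k + 13)*factorial(k + 2)/(2*2**k), as required.
Σ_(k=1)^n t_k = s_(n+1) − s_(1) = (2**(-n - 1)*(n**2 + 4*n + 7)*factorial(n + 3)) − (21), i.e. (-42*2**n + n**5*factorial(n) + 10*n**4*factorial(n) + 42*n**3*factorial(n) + 92*n**2*factorial(n) + 101*n*factorial(n) + 42*factorial(n))/(2*2**n).

S(n) = (-42*2**n + n**5*factorial(n) + 10*n**4*factorial(n) + 42*n**3*factorial(n) + 92*n**2*factorial(n) + 101*n*factorial(n) + 42*factorial(n))/(2*2**n)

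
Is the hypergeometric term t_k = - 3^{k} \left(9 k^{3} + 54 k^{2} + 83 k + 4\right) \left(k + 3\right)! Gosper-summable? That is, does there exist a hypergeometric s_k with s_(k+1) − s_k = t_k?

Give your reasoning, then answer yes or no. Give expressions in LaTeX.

Ratio r(k) = 3*(9*k**4 + 117*k**3 + 542*k**2 + 1022*k + 600)/(9*k**3 + 54*k**2 + 83*k + 4).
Normal form (A,B,C) = (3*k + 12, 1, k**3 + 6*k**2 + 83*k/9 + 4/9).
Key eq: (3*k + 12)·f(k+1) = (1)·f(k) + (k**3 + 6*k**2 + 83*k/9 + 4/9).
From deg A=1, deg B=0, deg C=3: d=2.
Coefficient equations give f(k) = (k - 1)*(3*k + 4)/9.
Get s_k = R·t_k = -3**k*(k - 1)*(3*k + 4)*factorial(k + 3) with R(k) = B(k−1)f(k)/C(k) = (k - 1)*(3*k + 4)/(9*k**3 + 54*k**2 + 83*k + 4).
Verify: -3**k*(9*k**3 + 54*k**2 + 83*k + 4)*factorial(k + 3) matches t_k.

Yes. s_k = - 3^{k} \left(k - 1\right) \left(3 k + 4\right) \left(k + 3\right)!.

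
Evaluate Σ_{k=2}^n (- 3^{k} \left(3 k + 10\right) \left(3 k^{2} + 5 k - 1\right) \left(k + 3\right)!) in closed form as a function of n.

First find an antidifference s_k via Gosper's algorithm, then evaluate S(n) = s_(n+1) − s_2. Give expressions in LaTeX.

S(n) = - 9 \cdot 3^{n} n^{2} \left(n + 4\right)! - 12 \cdot 3^{n} n \left(n + 4\right)! + 3 \cdot 3^{n} \left(n + 4\right)! + 6480

Compute t_(k+1)/t_k: get 3*(9*k**4 + 108*k**3 + 452*k**2 + 747*k + 364)/(9*k**3 + 45*k**2 + 47*k - 10).
So A=3*k + 12 and B=1, with C=k**3 + 5*k**2 + 47*k/9 - 10/9.
f must satisfy (3*k + 12)·f(k+1) − (1)·f(k) = k**3 + 5*k**2 + 47*k/9 - 10/9.
Degrees (1,0,3) ⇒ d ≤ 2.
Solving with deg f ≤ 2: f(k) = (3*k**2 - 2*k - 2)/9.
So s_k = (B(k−1)f/C)·t_k = ((3*k**2 - 2*k - 2)/((3*k + 10)*(3*k**2 + 5*k - 1)))·t_k = 3**k*(-3*k**2 + 2*k + 2)*factorial(k + 3).
Δs = -3**k*(3*k + 10)*(3*k**2 + 5*k - 1)*factorial(k + 3), as required.
s_(n+1) = -3**(n + 1)*(3*n**2 + 4*n - 1)*factorial(n + 4) and s_(2) = -6480, so S(n) = -9*3**n*n**2*factorial(n + 4) - 12*3**n*n*factorial(n + 4) + 3*3**n*factorial(n + 4) + 6480.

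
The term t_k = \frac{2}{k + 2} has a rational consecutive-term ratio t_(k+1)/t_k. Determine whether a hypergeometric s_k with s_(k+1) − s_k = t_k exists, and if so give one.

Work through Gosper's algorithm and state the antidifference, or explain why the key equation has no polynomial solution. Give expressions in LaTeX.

not Gosper-summable; s_k does not exist

Ratio r(k) = (k + 2)/(k + 3).
Normal form (A,B,C) = (k + 2, k + 3, 1).
Need (k + 2)·f(k+1) − (k + 2)·f(k) = 1.
Bound: deg f ≤ 0.
f = c0 ⇒ A·f(k+1) − B(k−1)·f(k) − C = -1. The system {-1 = 0} is inconsistent; no antidifference.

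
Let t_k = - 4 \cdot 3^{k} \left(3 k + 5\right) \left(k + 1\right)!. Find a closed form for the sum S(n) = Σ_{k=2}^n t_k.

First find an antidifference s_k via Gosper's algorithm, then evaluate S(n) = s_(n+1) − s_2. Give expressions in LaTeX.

S(n) = - 12 \cdot 3^{n} \left(n + 2\right)! + 216

The ratio is 3*(k + 2)*(3*k + 8)/(3*k + 5).
Take A(k)=3*k + 6, B(k)=1, C(k)=k + 5/3.
Key eq: (3*k + 6)·f(k+1) = (1)·f(k) + (k + 5/3).
Bound: deg f ≤ 0.
Solve for f: f(k) = 1/3 (degree 0 ≤ 0).
Get s_k = R·t_k = -4*3**k*factorial(k + 1) with R(k) = B(k−1)f(k)/C(k) = 1/(3*k + 5).
Δs = -4*3**k*(3*k + 5)*factorial(k + 1), as required.
s_(n+1) = -12*3**n*factorial(n + 2) and s_(2) = -216, so S(n) = -12*3**n*factorial(n + 2) + 216.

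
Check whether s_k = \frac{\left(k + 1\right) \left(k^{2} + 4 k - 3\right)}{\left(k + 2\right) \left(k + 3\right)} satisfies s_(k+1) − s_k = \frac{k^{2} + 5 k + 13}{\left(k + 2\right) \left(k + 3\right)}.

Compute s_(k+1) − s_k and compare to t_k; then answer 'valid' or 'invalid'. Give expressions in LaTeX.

s_(k+1) = (k + 2)*(4*k + (k + 1)**2 + 1)/((k + 3)*(k + 4))
s_(k+1) − s_k = (k**3 + 9*k**2 + 31*k + 20)/(k**3 + 9*k**2 + 26*k + 24)
(s_(k+1) − s_k) − t_k = 2*(-k - 16)/(k**3 + 9*k**2 + 26*k + 24)

Invalid: residual \frac{2 \left(- k - 16\right)}{k^{3} + 9 k^{2} + 26 k + 24} ≠ 0.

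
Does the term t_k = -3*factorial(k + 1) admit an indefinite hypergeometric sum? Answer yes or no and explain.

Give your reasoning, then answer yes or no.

No. Not Gosper-summable.

The ratio is k + 2.
So A=k + 2 and B=1, with C=1.
Key eq: (k + 2)·f(k+1) = (1)·f(k) + (1).
From deg A=1, deg B=0, deg C=0: d=-1.
deg f ≤ -1 is impossible — no certificate.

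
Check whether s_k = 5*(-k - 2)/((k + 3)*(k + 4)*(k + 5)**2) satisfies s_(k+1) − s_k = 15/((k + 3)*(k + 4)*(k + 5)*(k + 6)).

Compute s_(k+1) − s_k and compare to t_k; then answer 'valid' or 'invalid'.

Invalid: residual 15*(-4*k - 21)/(k**6 + 29*k**5 + 347*k**4 + 2191*k**3 + 7692*k**2 + 14220*k + 10800) ≠ 0.

s_(k+1) = 5*(-k - 3)/((k + 4)*(k + 5)*(k + 6)**2)
s_(k+1) − s_k = 15*(k**2 + 7*k + 9)/(k**6 + 29*k**5 + 347*k**4 + 2191*k**3 + 7692*k**2 + 14220*k + 10800)
(s_(k+1) − s_k) − t_k = 15*(-4*k - 21)/(k**6 + 29*k**5 + 347*k**4 + 2191*k**3 + 7692*k**2 + 14220*k + 10800)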